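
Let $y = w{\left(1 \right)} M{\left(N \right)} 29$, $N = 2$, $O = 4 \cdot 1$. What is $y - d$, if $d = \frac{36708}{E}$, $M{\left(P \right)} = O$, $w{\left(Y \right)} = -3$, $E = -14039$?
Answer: $- \frac{4848864}{14039} \approx -345.39$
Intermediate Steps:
$O = 4$
$M{\left(P \right)} = 4$
$y = -348$ ($y = \left(-3\right) 4 \cdot 29 = \left(-12\right) 29 = -348$)
$d = - \frac{36708}{14039}$ ($d = \frac{36708}{-14039} = 36708 \left(- \frac{1}{14039}\right) = - \frac{36708}{14039} \approx -2.6147$)
$y - d = -348 - - \frac{36708}{14039} = -348 + \frac{36708}{14039} = - \frac{4848864}{14039}$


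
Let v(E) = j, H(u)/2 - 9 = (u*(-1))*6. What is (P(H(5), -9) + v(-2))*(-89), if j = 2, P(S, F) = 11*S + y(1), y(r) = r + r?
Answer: 40762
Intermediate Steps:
y(r) = 2*r
H(u) = 18 - 12*u (H(u) = 18 + 2*((u*(-1))*6) = 18 + 2*(-u*6) = 18 + 2*(-6*u) = 18 - 12*u)
P(S, F) = 2 + 11*S (P(S, F) = 11*S + 2*1 = 11*S + 2 = 2 + 11*S)
v(E) = 2
(P(H(5), -9) + v(-2))*(-89) = ((2 + 11*(18 - 12*5)) + 2)*(-89) = ((2 + 11*(18 - 60)) + 2)*(-89) = ((2 + 11*(-42)) + 2)*(-89) = ((2 - 462) + 2)*(-89) = (-460 + 2)*(-89) = -458*(-89) = 40762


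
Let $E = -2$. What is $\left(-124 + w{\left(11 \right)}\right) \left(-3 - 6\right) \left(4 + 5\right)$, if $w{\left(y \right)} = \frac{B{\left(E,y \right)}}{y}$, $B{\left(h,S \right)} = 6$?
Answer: $\frac{109998}{11} \approx 9999.8$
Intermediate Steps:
$w{\left(y \right)} = \frac{6}{y}$
$\left(-124 + w{\left(11 \right)}\right) \left(-3 - 6\right) \left(4 + 5\right) = \left(-124 + \frac{6}{11}\right) \left(-3 - 6\right) \left(4 + 5\right) = \left(-124 + 6 \cdot \frac{1}{11}\right) \left(\left(-9\right) 9\right) = \left(-124 + \frac{6}{11}\right) \left(-81\right) = \left(- \frac{1358}{11}\right) \left(-81\right) = \frac{109998}{11}$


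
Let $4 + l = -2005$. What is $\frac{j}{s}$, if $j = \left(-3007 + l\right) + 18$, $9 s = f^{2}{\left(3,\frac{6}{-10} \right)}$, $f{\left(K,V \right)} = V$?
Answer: $-124950$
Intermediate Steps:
$l = -2009$ ($l = -4 - 2005 = -2009$)
$s = \frac{1}{25}$ ($s = \frac{\left(\frac{6}{-10}\right)^{2}}{9} = \frac{\left(6 \left(- \frac{1}{10}\right)\right)^{2}}{9} = \frac{\left(- \frac{3}{5}\right)^{2}}{9} = \frac{1}{9} \cdot \frac{9}{25} = \frac{1}{25} \approx 0.04$)
$j = -4998$ ($j = \left(-3007 - 2009\right) + 18 = -5016 + 18 = -4998$)
$\frac{j}{s} = - 4998 \frac{1}{\frac{1}{25}} = \left(-4998\right) 25 = -124950$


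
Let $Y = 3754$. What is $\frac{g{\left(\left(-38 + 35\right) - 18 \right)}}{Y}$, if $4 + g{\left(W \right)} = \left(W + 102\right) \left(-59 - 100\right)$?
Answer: $- \frac{12883}{3754} \approx -3.4318$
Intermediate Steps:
$g{\left(W \right)} = -16222 - 159 W$ ($g{\left(W \right)} = -4 + \left(W + 102\right) \left(-59 - 100\right) = -4 + \left(102 + W\right) \left(-159\right) = -4 - \left(16218 + 159 W\right) = -16222 - 159 W$)
$\frac{g{\left(\left(-38 + 35\right) - 18 \right)}}{Y} = \frac{-16222 - 159 \left(\left(-38 + 35\right) - 18\right)}{3754} = \left(-16222 - 159 \left(-3 - 18\right)\right) \frac{1}{3754} = \left(-16222 - -3339\right) \frac{1}{3754} = \left(-16222 + 3339\right) \frac{1}{3754} = \left(-12883\right) \frac{1}{3754} = - \frac{12883}{3754}$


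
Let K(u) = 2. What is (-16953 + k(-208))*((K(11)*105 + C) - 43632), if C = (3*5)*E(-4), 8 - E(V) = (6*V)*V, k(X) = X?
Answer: 767817462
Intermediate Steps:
E(V) = 8 - 6*V**2 (E(V) = 8 - 6*V*V = 8 - 6*V**2)
C = -1320 (C = (3*5)*(8 - 6*(-4)**2) = 15*(8 - 6*16) = 15*(8 - 96) = 15*(-88) = -1320)
(-16953 + k(-208))*((K(11)*105 + C) - 43632) = (-16953 - 208)*((2*105 - 1320) - 43632) = -17161*((210 - 1320) - 43632) = -17161*(-1110 - 43632) = -17161*(-44742) = 767817462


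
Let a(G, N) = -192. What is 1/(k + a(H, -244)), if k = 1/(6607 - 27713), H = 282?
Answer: -21106/4052353 ≈ -0.0052083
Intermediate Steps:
k = -1/21106 (k = 1/(-21106) = -1/21106 ≈ -4.7380e-5)
1/(k + a(H, -244)) = 1/(-1/21106 - 192) = 1/(-4052353/21106) = -21106/4052353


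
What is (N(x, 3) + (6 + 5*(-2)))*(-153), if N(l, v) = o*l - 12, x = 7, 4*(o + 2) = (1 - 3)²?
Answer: 3519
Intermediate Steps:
o = -1 (o = -2 + (1 - 3)²/4 = -2 + (¼)*(-2)² = -2 + (¼)*4 = -2 + 1 = -1)
N(l, v) = -12 - l (N(l, v) = -l - 12 = -12 - l)
(N(x, 3) + (6 + 5*(-2)))*(-153) = ((-12 - 1*7) + (6 + 5*(-2)))*(-153) = ((-12 - 7) + (6 - 10))*(-153) = (-19 - 4)*(-153) = -23*(-153) = 3519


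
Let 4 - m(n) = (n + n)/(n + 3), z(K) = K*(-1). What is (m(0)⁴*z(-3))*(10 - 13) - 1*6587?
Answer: -8891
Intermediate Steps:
z(K) = -K
m(n) = 4 - 2*n/(3 + n) (m(n) = 4 - (n + n)/(n + 3) = 4 - 2*n/(3 + n))
(m(0)⁴*z(-3))*(10 - 13) - 1*6587 = ((2*(6 + 0)/(3 + 0))⁴*(-1*(-3)))*(10 - 13) - 1*6587 = ((2*6/3)⁴*3)*(-3) - 6587 = ((2*(⅓)*6)⁴*3)*(-3) - 6587 = (4⁴*3)*(-3) - 6587 = (256*3)*(-3) - 6587 = 768*(-3) - 6587 = -2304 - 6587 = -8891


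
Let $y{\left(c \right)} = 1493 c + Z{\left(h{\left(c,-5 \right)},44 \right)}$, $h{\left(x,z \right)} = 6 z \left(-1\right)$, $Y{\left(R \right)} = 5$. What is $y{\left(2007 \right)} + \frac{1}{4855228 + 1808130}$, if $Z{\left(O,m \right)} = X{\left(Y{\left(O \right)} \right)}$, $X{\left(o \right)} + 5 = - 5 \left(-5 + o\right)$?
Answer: $\frac{19966392425669}{6663358} \approx 2.9964 \cdot 10^{6}$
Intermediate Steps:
$X{\left(o \right)} = 20 - 5 o$ ($X{\left(o \right)} = -5 - 5 \left(-5 + o\right) = -5 - \left(-25 + 5 o\right) = 20 - 5 o$)
$h{\left(x,z \right)} = - 6 z$
$Z{\left(O,m \right)} = -5$ ($Z{\left(O,m \right)} = 20 - 25 = -5$)
$y{\left(c \right)} = -5 + 1493 c$ ($y{\left(c \right)} = 1493 c - 5 = -5 + 1493 c$)
$y{\left(2007 \right)} + \frac{1}{4855228 + 1808130} = \left(-5 + 1493 \cdot 2007\right) + \frac{1}{4855228 + 1808130} = \left(-5 + 2996451\right) + \frac{1}{6663358} = 2996446 + \frac{1}{6663358} = \frac{19966392425669}{6663358}$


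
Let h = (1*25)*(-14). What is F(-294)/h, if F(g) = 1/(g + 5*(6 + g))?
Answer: 1/606900 ≈ 1.6477e-6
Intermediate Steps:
h = -350 (h = 25*(-14) = -350)
F(g) = 1/(30 + 6*g) (F(g) = 1/(g + (30 + 5*g)) = 1/(30 + 6*g))
F(-294)/h = (1/(6*(5 - 294)))/(-350) = ((⅙)/(-289))*(-1/350) = ((⅙)*(-1/289))*(-1/350) = -1/1734*(-1/350) = 1/606900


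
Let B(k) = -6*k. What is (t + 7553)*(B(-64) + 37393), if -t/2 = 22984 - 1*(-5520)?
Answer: -1868261535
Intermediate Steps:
t = -57008 (t = -2*(22984 - 1*(-5520)) = -2*(22984 + 5520) = -2*28504 = -57008)
(t + 7553)*(B(-64) + 37393) = (-57008 + 7553)*(-6*(-64) + 37393) = -49455*(384 + 37393) = -49455*37777 = -1868261535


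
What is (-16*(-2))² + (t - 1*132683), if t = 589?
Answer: -131070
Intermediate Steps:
(-16*(-2))² + (t - 1*132683) = (-16*(-2))² + (589 - 1*132683) = 32² + (589 - 132683) = 1024 - 132094 = -131070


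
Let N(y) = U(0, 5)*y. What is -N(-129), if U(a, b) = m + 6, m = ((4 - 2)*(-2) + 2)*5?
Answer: -516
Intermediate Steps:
m = -10 (m = (2*(-2) + 2)*5 = (-4 + 2)*5 = -2*5 = -10)
U(a, b) = -4 (U(a, b) = -10 + 6 = -4)
N(y) = -4*y
-N(-129) = -(-4)*(-129) = -1*516 = -516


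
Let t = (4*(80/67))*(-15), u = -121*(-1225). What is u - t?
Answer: 9935875/67 ≈ 1.4830e+5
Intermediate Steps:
u = 148225
t = -4800/67 (t = (4*(80*(1/67)))*(-15) = (4*(80/67))*(-15) = (320/67)*(-15) = -4800/67 ≈ -71.642)
u - t = 148225 - 1*(-4800/67) = 148225 + 4800/67 = 9935875/67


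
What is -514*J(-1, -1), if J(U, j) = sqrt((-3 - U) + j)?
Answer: -514*I*sqrt(3) ≈ -890.27*I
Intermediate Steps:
J(U, j) = sqrt(-3 + j - U)
-514*J(-1, -1) = -514*sqrt(-3 - 1 - 1*(-1)) = -514*sqrt(-3 - 1 + 1) = -514*I*sqrt(3)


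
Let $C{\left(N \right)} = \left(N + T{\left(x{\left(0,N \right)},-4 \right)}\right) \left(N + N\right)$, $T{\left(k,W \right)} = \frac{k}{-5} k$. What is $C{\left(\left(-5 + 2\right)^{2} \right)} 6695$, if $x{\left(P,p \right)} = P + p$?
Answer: $-867672$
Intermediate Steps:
$T{\left(k,W \right)} = - \frac{k^{2}}{5}$ ($T{\left(k,W \right)} = k \left(- \frac{1}{5}\right) k = - \frac{k}{5} k = - \frac{k^{2}}{5}$)
$C{\left(N \right)} = 2 N \left(N - \frac{N^{2}}{5}\right)$ ($C{\left(N \right)} = \left(N - \frac{\left(0 + N\right)^{2}}{5}\right) \left(N + N\right) = \left(N - \frac{N^{2}}{5}\right) 2 N = 2 N \left(N - \frac{N^{2}}{5}\right)$)
$C{\left(\left(-5 + 2\right)^{2} \right)} 6695 = \frac{2 \left(\left(-5 + 2\right)^{2}\right)^{2} \left(5 - \left(-5 + 2\right)^{2}\right)}{5} \cdot 6695 = \frac{2 \left(\left(-3\right)^{2}\right)^{2} \left(5 - \left(-3\right)^{2}\right)}{5} \cdot 6695 = \frac{2 \cdot 9^{2} \left(5 - 9\right)}{5} \cdot 6695 = \frac{2}{5} \cdot 81 \left(5 - 9\right) 6695 = \frac{2}{5} \cdot 81 \left(-4\right) 6695 = \left(- \frac{648}{5}\right) 6695 = -867672$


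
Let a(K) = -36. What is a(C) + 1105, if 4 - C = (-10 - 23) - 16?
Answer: 1069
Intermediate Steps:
C = 53 (C = 4 - ((-10 - 23) - 16) = 4 - (-33 - 16) = 4 - 1*(-49) = 4 + 49 = 53)
a(C) + 1105 = -36 + 1105 = 1069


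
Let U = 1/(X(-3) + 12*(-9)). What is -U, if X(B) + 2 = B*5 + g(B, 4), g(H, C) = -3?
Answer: 1/128 ≈ 0.0078125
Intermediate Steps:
X(B) = -5 + 5*B (X(B) = -2 + (B*5 - 3) = -2 + (5*B - 3) = -2 + (-3 + 5*B) = -5 + 5*B)
U = -1/128 (U = 1/((-5 + 5*(-3)) + 12*(-9)) = 1/((-5 - 15) - 108) = 1/(-20 - 108) = 1/(-128) = -1/128 ≈ -0.0078125)
-U = -1*(-1/128) = 1/128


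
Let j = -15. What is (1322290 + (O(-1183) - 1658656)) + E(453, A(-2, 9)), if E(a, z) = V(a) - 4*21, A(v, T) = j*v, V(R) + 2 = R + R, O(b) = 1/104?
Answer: -34896783/104 ≈ -3.3555e+5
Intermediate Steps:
O(b) = 1/104
V(R) = -2 + 2*R (V(R) = -2 + (R + R) = -2 + 2*R)
A(v, T) = -15*v
E(a, z) = -86 + 2*a (E(a, z) = (-2 + 2*a) - 4*21 = (-2 + 2*a) - 84 = -86 + 2*a)
(1322290 + (O(-1183) - 1658656)) + E(453, A(-2, 9)) = (1322290 + (1/104 - 1658656)) + (-86 + 2*453) = (1322290 - 172500223/104) + (-86 + 906) = -34982063/104 + 820 = -34896783/104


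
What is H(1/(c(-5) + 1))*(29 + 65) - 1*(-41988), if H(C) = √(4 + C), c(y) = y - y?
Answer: 41988 + 94*√5 ≈ 42198.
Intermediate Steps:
c(y) = 0
H(1/(c(-5) + 1))*(29 + 65) - 1*(-41988) = √(4 + 1/(0 + 1))*(29 + 65) - 1*(-41988) = √(4 + 1/1)*94 + 41988 = √(4 + 1)*94 + 41988 = √5*94 + 41988 = 94*√5 + 41988 = 41988 + 94*√5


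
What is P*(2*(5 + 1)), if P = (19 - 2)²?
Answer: 3468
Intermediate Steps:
P = 289 (P = 17² = 289)
P*(2*(5 + 1)) = 289*(2*(5 + 1)) = 289*(2*6) = 289*12 = 3468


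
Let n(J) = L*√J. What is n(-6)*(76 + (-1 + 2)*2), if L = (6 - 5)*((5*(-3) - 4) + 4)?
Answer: -1170*I*√6 ≈ -2865.9*I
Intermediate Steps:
L = -15 (L = 1*((-15 - 4) + 4) = 1*(-19 + 4) = 1*(-15) = -15)
n(J) = -15*√J
n(-6)*(76 + (-1 + 2)*2) = (-15*I*√6)*(76 + (-1 + 2)*2) = (-15*I*√6)*(76 + 1*2) = (-15*I*√6)*(76 + 2) = -15*I*√6*78 = -1170*I*√6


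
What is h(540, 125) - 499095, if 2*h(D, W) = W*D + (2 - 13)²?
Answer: -930569/2 ≈ -4.6528e+5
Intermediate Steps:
h(D, W) = 121/2 + D*W/2 (h(D, W) = (W*D + (2 - 13)²)/2 = (D*W + (-11)²)/2 = (D*W + 121)/2 = (121 + D*W)/2 = 121/2 + D*W/2)
h(540, 125) - 499095 = (121/2 + (½)*540*125) - 499095 = (121/2 + 33750) - 499095 = 67621/2 - 499095 = -930569/2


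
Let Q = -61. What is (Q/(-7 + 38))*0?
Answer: 0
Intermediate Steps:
(Q/(-7 + 38))*0 = -61/(-7 + 38)*0 = -61/31*0 = 0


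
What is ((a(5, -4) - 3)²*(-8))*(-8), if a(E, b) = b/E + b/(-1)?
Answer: 64/25 ≈ 2.5600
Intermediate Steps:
a(E, b) = -b + b/E (a(E, b) = b/E + b*(-1) = b/E - b = -b + b/E)
((a(5, -4) - 3)²*(-8))*(-8) = (((-1*(-4) - 4/5) - 3)²*(-8))*(-8) = (((4 - 4*⅕) - 3)²*(-8))*(-8) = (((4 - ⅘) - 3)²*(-8))*(-8) = ((16/5 - 3)²*(-8))*(-8) = ((⅕)²*(-8))*(-8) = ((1/25)*(-8))*(-8) = -8/25*(-8) = 64/25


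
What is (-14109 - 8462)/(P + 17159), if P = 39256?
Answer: -22571/56415 ≈ -0.40009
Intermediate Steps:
(-14109 - 8462)/(P + 17159) = (-14109 - 8462)/(39256 + 17159) = -22571/56415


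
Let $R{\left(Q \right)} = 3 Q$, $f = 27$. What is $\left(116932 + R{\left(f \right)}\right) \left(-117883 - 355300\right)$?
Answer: $-55368562379$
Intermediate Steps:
$\left(116932 + R{\left(f \right)}\right) \left(-117883 - 355300\right) = \left(116932 + 3 \cdot 27\right) \left(-117883 - 355300\right) = \left(116932 + 81\right) \left(-473183\right) = 117013 \left(-473183\right) = -55368562379$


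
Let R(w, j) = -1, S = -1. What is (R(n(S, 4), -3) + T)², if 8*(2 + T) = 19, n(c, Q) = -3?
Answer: 25/64 ≈ 0.39063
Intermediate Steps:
T = 3/8 (T = -2 + (⅛)*19 = -2 + 19/8 = 3/8 ≈ 0.37500)
(R(n(S, 4), -3) + T)² = (-1 + 3/8)² = (-5/8)² = 25/64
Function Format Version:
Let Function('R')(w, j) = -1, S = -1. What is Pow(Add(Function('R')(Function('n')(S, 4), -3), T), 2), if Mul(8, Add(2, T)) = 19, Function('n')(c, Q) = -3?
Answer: Rational(25, 64) ≈ 0.39063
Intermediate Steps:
T = Rational(3, 8) (T = Add(-2, Mul(Rational(1, 8), 19)) = Add(-2, Rational(19, 8)) = Rational(3, 8) ≈ 0.37500)
Pow(Add(Function('R')(Function('n')(S, 4), -3), T), 2) = Pow(Add(-1, Rational(3, 8)), 2) = Pow(Rational(-5, 8), 2) = Rational(25, 64)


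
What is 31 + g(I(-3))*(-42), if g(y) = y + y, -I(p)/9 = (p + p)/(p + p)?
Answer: 787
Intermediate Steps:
I(p) = -9 (I(p) = -9*(p + p)/(p + p) = -9*2*p/(2*p) = -9*2*p*1/(2*p) = -9*1 = -9)
g(y) = 2*y
31 + g(I(-3))*(-42) = 31 + (2*(-9))*(-42) = 31 - 18*(-42) = 31 + 756 = 787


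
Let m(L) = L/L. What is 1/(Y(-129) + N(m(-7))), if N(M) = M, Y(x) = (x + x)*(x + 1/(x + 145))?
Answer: 8/266135 ≈ 3.0060e-5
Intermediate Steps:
m(L) = 1
Y(x) = 2*x*(x + 1/(145 + x)) (Y(x) = (2*x)*(x + 1/(145 + x)) = 2*x*(x + 1/(145 + x)))
1/(Y(-129) + N(m(-7))) = 1/(2*(-129)*(1 + (-129)**2 + 145*(-129))/(145 - 129) + 1) = 1/(2*(-129)*(1 + 16641 - 18705)/16 + 1) = 1/(2*(-129)*(1/16)*(-2063) + 1) = 1/(266127/8 + 1) = 1/(266135/8) = 8/266135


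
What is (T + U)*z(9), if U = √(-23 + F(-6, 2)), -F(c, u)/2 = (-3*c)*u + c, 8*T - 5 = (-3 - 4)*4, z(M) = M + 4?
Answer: -299/8 + 13*I*√83 ≈ -37.375 + 118.44*I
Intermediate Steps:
z(M) = 4 + M
T = -23/8 (T = 5/8 + ((-3 - 4)*4)/8 = 5/8 + (-7*4)/8 = 5/8 + (⅛)*(-28) = 5/8 - 7/2 = -23/8 ≈ -2.8750)
F(c, u) = -2*c + 6*c*u (F(c, u) = -2*((-3*c)*u + c) = -2*(-3*c*u + c) = -2*(c - 3*c*u) = -2*c + 6*c*u)
U = I*√83 (U = √(-23 + 2*(-6)*(-1 + 3*2)) = √(-23 + 2*(-6)*(-1 + 6)) = √(-23 + 2*(-6)*5) = √(-23 - 60) = √(-83) = I*√83 ≈ 9.1104*I)
(T + U)*z(9) = (-23/8 + I*√83)*(4 + 9) = (-23/8 + I*√83)*13 = -299/8 + 13*I*√83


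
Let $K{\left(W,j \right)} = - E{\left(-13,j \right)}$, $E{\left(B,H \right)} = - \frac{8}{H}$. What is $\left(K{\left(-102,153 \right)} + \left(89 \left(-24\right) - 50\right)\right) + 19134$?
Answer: $\frac{2593052}{153} \approx 16948.0$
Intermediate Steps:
$K{\left(W,j \right)} = \frac{8}{j}$ ($K{\left(W,j \right)} = - \frac{-8}{j} = \frac{8}{j}$)
$\left(K{\left(-102,153 \right)} + \left(89 \left(-24\right) - 50\right)\right) + 19134 = \left(\frac{8}{153} + \left(89 \left(-24\right) - 50\right)\right) + 19134 = \left(8 \cdot \frac{1}{153} - 2186\right) + 19134 = \left(\frac{8}{153} - 2186\right) + 19134 = - \frac{334450}{153} + 19134 = \frac{2593052}{153}$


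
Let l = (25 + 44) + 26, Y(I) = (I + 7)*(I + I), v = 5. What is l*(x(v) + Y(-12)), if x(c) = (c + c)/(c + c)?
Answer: 11495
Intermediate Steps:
x(c) = 1 (x(c) = (2*c)/((2*c)) = (2*c)*(1/(2*c)) = 1)
Y(I) = 2*I*(7 + I) (Y(I) = (7 + I)*(2*I) = 2*I*(7 + I))
l = 95 (l = 69 + 26 = 95)
l*(x(v) + Y(-12)) = 95*(1 + 2*(-12)*(7 - 12)) = 95*(1 + 2*(-12)*(-5)) = 95*(1 + 120) = 95*121 = 11495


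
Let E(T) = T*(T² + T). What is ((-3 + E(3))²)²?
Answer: 1185921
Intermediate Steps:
E(T) = T*(T + T²)
((-3 + E(3))²)² = ((-3 + 3²*(1 + 3))²)² = ((-3 + 9*4)²)² = ((-3 + 36)²)² = (33²)² = 1089² = 1185921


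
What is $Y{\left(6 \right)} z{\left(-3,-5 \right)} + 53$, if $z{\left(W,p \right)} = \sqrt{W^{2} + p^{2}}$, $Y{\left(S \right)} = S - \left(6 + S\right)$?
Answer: $53 - 6 \sqrt{34} \approx 18.014$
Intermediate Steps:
$Y{\left(S \right)} = -6$ ($Y{\left(S \right)} = S - \left(6 + S\right) = -6$)
$Y{\left(6 \right)} z{\left(-3,-5 \right)} + 53 = - 6 \sqrt{\left(-3\right)^{2} + \left(-5\right)^{2}} + 53 = - 6 \sqrt{9 + 25} + 53 = - 6 \sqrt{34} + 53 = 53 - 6 \sqrt{34}$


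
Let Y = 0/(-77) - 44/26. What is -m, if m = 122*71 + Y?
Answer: -112584/13 ≈ -8660.3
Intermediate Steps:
Y = -22/13 (Y = 0*(-1/77) - 44*1/26 = 0 - 22/13 = -22/13 ≈ -1.6923)
m = 112584/13 (m = 122*71 - 22/13 = 8662 - 22/13 = 112584/13 ≈ 8660.3)
-m = -1*112584/13 = -112584/13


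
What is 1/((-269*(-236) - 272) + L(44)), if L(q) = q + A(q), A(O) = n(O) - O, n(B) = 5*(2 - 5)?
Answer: 1/63197 ≈ 1.5824e-5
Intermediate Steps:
n(B) = -15 (n(B) = 5*(-3) = -15)
A(O) = -15 - O
L(q) = -15 (L(q) = q + (-15 - q) = -15)
1/((-269*(-236) - 272) + L(44)) = 1/((-269*(-236) - 272) - 15) = 1/((63484 - 272) - 15) = 1/(63212 - 15) = 1/63197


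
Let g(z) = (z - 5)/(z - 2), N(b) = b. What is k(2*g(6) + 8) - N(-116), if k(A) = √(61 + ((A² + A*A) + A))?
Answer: 116 + √214 ≈ 130.63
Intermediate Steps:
g(z) = (-5 + z)/(-2 + z)
k(A) = √(61 + A + 2*A²) (k(A) = √(61 + ((A² + A²) + A)) = √(61 + (2*A² + A)) = √(61 + (A + 2*A²)) = √(61 + A + 2*A²))
k(2*g(6) + 8) - N(-116) = √(61 + (2*((-5 + 6)/(-2 + 6)) + 8) + 2*(2*((-5 + 6)/(-2 + 6)) + 8)²) - 1*(-116) = √(61 + (2*(1/4) + 8) + 2*(2*(1/4) + 8)²) + 116 = √(61 + (2*((¼)*1) + 8) + 2*(2*((¼)*1) + 8)²) + 116 = √(61 + (2*(¼) + 8) + 2*(2*(¼) + 8)²) + 116 = √(61 + (½ + 8) + 2*(½ + 8)²) + 116 = √(61 + 17/2 + 2*(17/2)²) + 116 = √(61 + 17/2 + 2*(289/4)) + 116 = √(61 + 17/2 + 289/2) + 116 = √214 + 116 = 116 + √214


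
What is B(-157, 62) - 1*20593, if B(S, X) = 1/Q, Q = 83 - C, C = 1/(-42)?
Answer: -71807749/3487 ≈ -20593.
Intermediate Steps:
C = -1/42 ≈ -0.023810
Q = 3487/42 (Q = 83 - 1*(-1/42) = 83 + 1/42 = 3487/42 ≈ 83.024)
B(S, X) = 42/3487 (B(S, X) = 1/(3487/42) = 42/3487)
B(-157, 62) - 1*20593 = 42/3487 - 1*20593 = 42/3487 - 20593 = -71807749/3487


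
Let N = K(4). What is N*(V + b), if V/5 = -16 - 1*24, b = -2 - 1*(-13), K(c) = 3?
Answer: -567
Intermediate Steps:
N = 3
b = 11 (b = -2 + 13 = 11)
V = -200 (V = 5*(-16 - 1*24) = 5*(-16 - 24) = 5*(-40) = -200)
N*(V + b) = 3*(-200 + 11) = 3*(-189) = -567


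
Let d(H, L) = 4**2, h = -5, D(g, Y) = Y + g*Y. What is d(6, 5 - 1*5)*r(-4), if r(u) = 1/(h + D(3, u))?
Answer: -16/21 ≈ -0.76190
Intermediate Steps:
D(g, Y) = Y + Y*g
r(u) = 1/(-5 + 4*u) (r(u) = 1/(-5 + u*(1 + 3)) = 1/(-5 + u*4) = 1/(-5 + 4*u))
d(H, L) = 16
d(6, 5 - 1*5)*r(-4) = 16/(-5 + 4*(-4)) = 16/(-5 - 16) = 16/(-21) = 16*(-1/21) = -16/21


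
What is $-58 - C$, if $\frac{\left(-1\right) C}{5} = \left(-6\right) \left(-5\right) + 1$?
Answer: $97$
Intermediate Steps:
$C = -155$ ($C = - 5 \left(\left(-6\right) \left(-5\right) + 1\right) = - 5 \left(30 + 1\right) = \left(-5\right) 31 = -155$)
$-58 - C = -58 - -155 = -58 + 155 = 97$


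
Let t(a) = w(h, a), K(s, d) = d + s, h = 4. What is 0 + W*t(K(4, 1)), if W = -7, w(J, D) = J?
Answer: -28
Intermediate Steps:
t(a) = 4
0 + W*t(K(4, 1)) = 0 - 7*4 = 0 - 28 = -28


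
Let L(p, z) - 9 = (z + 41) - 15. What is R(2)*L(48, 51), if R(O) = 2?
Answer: 172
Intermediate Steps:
L(p, z) = 35 + z (L(p, z) = 9 + ((z + 41) - 15) = 9 + ((41 + z) - 15) = 9 + (26 + z) = 35 + z)
R(2)*L(48, 51) = 2*(35 + 51) = 2*86 = 172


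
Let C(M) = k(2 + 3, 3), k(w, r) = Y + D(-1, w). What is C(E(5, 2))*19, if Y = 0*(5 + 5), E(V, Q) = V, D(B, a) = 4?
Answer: 76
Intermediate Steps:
Y = 0 (Y = 0*10 = 0)
k(w, r) = 4 (k(w, r) = 0 + 4 = 4)
C(M) = 4
C(E(5, 2))*19 = 4*19 = 76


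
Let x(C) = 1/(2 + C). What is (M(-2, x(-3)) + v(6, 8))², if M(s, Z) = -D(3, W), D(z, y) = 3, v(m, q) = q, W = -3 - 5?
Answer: 25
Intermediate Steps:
W = -8
M(s, Z) = -3 (M(s, Z) = -1*3 = -3)
(M(-2, x(-3)) + v(6, 8))² = (-3 + 8)² = 5² = 25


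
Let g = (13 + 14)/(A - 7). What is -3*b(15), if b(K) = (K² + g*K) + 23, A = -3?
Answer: -1245/2 ≈ -622.50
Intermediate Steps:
g = -27/10 (g = (13 + 14)/(-3 - 7) = 27/(-10) = 27*(-⅒) = -27/10 ≈ -2.7000)
b(K) = 23 + K² - 27*K/10 (b(K) = (K² - 27*K/10) + 23 = 23 + K² - 27*K/10)
-3*b(15) = -3*(23 + 15² - 27/10*15) = -3*(23 + 225 - 81/2) = -3*415/2 = -1245/2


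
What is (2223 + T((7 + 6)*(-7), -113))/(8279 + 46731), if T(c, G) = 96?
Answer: 2319/55010 ≈ 0.042156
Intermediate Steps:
(2223 + T((7 + 6)*(-7), -113))/(8279 + 46731) = (2223 + 96)/(8279 + 46731) = 2319/55010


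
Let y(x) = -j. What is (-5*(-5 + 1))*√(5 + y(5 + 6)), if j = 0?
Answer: 20*√5 ≈ 44.721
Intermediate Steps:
y(x) = 0 (y(x) = -1*0 = 0)
(-5*(-5 + 1))*√(5 + y(5 + 6)) = (-5*(-5 + 1))*√(5 + 0) = (-5*(-4))*√5 = 20*√5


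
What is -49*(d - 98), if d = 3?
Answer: 4655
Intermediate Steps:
-49*(d - 98) = -49*(3 - 98) = -49*(-95) = 4655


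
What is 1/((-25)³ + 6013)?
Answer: -1/9612 ≈ -0.00010404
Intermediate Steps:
1/((-25)³ + 6013) = 1/(-15625 + 6013) = 1/(-9612) = -1/9612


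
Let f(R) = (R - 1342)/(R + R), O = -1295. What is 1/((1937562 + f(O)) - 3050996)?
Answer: -2590/2883791423 ≈ -8.9812e-7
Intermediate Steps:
f(R) = (-1342 + R)/(2*R) (f(R) = (-1342 + R)/((2*R)) = (-1342 + R)*(1/(2*R)) = (-1342 + R)/(2*R))
1/((1937562 + f(O)) - 3050996) = 1/((1937562 + (1/2)*(-1342 - 1295)/(-1295)) - 3050996) = 1/((1937562 + (1/2)*(-1/1295)*(-2637)) - 3050996) = 1/((1937562 + 2637/2590) - 3050996) = 1/(5018288217/2590 - 3050996) = 1/(-2883791423/2590) = -2590/2883791423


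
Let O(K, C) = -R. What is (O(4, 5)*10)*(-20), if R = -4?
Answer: -800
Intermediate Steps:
O(K, C) = 4 (O(K, C) = -1*(-4) = 4)
(O(4, 5)*10)*(-20) = (4*10)*(-20) = 40*(-20) = -800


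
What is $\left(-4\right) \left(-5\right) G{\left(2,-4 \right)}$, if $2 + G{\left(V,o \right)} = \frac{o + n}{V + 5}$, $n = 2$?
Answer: $- \frac{320}{7} \approx -45.714$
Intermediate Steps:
$G{\left(V,o \right)} = -2 + \frac{2 + o}{5 + V}$ ($G{\left(V,o \right)} = -2 + \frac{o + 2}{V + 5} = -2 + \frac{2 + o}{5 + V}$)
$\left(-4\right) \left(-5\right) G{\left(2,-4 \right)} = \left(-4\right) \left(-5\right) \frac{-8 - 4 - 4}{5 + 2} = 20 \frac{-8 - 4 - 4}{7} = 20 \cdot \frac{1}{7} \left(-16\right) = 20 \left(- \frac{16}{7}\right) = - \frac{320}{7}$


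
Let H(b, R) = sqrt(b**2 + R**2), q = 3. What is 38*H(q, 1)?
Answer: 38*sqrt(10) ≈ 120.17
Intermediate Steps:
H(b, R) = sqrt(R**2 + b**2)
38*H(q, 1) = 38*sqrt(1**2 + 3**2) = 38*sqrt(1 + 9) = 38*sqrt(10)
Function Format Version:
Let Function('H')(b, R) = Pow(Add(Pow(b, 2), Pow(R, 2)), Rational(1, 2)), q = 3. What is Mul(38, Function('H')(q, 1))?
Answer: Mul(38, Pow(10, Rational(1, 2))) ≈ 120.17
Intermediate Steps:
Function('H')(b, R) = Pow(Add(Pow(R, 2), Pow(b, 2)), Rational(1, 2))
Mul(38, Function('H')(q, 1)) = Mul(38, Pow(Add(Pow(1, 2), Pow(3, 2)), Rational(1, 2))) = Mul(38, Pow(Add(1, 9), Rational(1, 2))) = Mul(38, Pow(10, Rational(1, 2)))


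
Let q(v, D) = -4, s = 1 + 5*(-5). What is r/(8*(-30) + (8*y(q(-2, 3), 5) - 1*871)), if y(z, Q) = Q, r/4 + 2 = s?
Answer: 104/1071 ≈ 0.097106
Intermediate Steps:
s = -24 (s = 1 - 25 = -24)
r = -104 (r = -8 + 4*(-24) = -8 - 96 = -104)
r/(8*(-30) + (8*y(q(-2, 3), 5) - 1*871)) = -104/(8*(-30) + (8*5 - 1*871)) = -104/(-240 + (40 - 871)) = -104/(-240 - 831) = -104/(-1071) = -1/1071*(-104) = 104/1071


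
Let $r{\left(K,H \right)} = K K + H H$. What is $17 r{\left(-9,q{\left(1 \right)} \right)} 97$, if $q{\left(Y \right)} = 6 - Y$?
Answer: $174794$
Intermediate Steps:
$r{\left(K,H \right)} = H^{2} + K^{2}$ ($r{\left(K,H \right)} = K^{2} + H^{2} = H^{2} + K^{2}$)
$17 r{\left(-9,q{\left(1 \right)} \right)} 97 = 17 \left(\left(6 - 1\right)^{2} + \left(-9\right)^{2}\right) 97 = 17 \left(\left(6 - 1\right)^{2} + 81\right) 97 = 17 \left(5^{2} + 81\right) 97 = 17 \left(25 + 81\right) 97 = 17 \cdot 106 \cdot 97 = 1802 \cdot 97 = 174794$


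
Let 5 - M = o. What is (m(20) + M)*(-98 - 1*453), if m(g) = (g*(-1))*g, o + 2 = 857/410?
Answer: 89254837/410 ≈ 2.1769e+5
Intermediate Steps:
o = 37/410 (o = -2 + 857/410 = 37/410 ≈ 0.090244)
M = 2013/410 (M = 5 - 1*37/410 = 5 - 37/410 = 2013/410 ≈ 4.9098)
m(g) = -g**2 (m(g) = (-g)*g = -g**2)
(m(20) + M)*(-98 - 1*453) = (-1*20**2 + 2013/410)*(-98 - 1*453) = (-1*400 + 2013/410)*(-98 - 453) = (-400 + 2013/410)*(-551) = -161987/410*(-551) = 89254837/410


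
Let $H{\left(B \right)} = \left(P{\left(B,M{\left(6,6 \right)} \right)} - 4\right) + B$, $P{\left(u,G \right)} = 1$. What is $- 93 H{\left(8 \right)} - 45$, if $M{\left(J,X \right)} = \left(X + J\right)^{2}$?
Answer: $-510$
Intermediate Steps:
$M{\left(J,X \right)} = \left(J + X\right)^{2}$
$H{\left(B \right)} = -3 + B$ ($H{\left(B \right)} = \left(1 - 4\right) + B = -3 + B$)
$- 93 H{\left(8 \right)} - 45 = - 93 \left(-3 + 8\right) - 45 = \left(-93\right) 5 - 45 = -465 - 45 = -510$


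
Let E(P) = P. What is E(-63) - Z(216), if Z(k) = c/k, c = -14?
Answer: -6797/108 ≈ -62.935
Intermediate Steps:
Z(k) = -14/k
E(-63) - Z(216) = -63 - (-14)/216 = -63 - 1*(-7/108) = -63 + 7/108 = -6797/108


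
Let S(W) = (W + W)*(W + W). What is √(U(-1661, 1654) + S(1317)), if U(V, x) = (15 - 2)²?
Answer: 25*√11101 ≈ 2634.0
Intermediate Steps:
U(V, x) = 169 (U(V, x) = 13² = 169)
S(W) = 4*W² (S(W) = (2*W)*(2*W) = 4*W²)
√(U(-1661, 1654) + S(1317)) = √(169 + 4*1317²) = √(169 + 4*1734489) = √(169 + 6937956) = √6938125 = 25*√11101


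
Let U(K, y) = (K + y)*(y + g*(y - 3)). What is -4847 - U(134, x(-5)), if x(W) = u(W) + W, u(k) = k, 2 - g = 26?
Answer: -42295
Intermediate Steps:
g = -24 (g = 2 - 1*26 = 2 - 26 = -24)
x(W) = 2*W (x(W) = W + W = 2*W)
U(K, y) = (72 - 23*y)*(K + y) (U(K, y) = (K + y)*(y - 24*(y - 3)) = (K + y)*(y - 24*(-3 + y)) = (K + y)*(y + (72 - 24*y)) = (K + y)*(72 - 23*y) = (72 - 23*y)*(K + y))
-4847 - U(134, x(-5)) = -4847 - (-23*(2*(-5))² + 72*134 + 72*(2*(-5)) - 23*134*2*(-5)) = -4847 - (-23*(-10)² + 9648 + 72*(-10) - 23*134*(-10)) = -4847 - (-23*100 + 9648 - 720 + 30820) = -4847 - (-2300 + 9648 - 720 + 30820) = -4847 - 1*37448 = -4847 - 37448 = -42295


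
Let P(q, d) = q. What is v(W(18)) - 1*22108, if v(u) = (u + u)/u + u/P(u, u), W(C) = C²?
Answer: -22105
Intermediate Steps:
v(u) = 3 (v(u) = (u + u)/u + u/u = (2*u)/u + 1 = 2 + 1 = 3)
v(W(18)) - 1*22108 = 3 - 1*22108 = 3 - 22108 = -22105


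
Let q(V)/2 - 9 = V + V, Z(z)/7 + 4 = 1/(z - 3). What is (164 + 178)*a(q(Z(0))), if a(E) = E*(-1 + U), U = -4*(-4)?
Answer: -530100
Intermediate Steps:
Z(z) = -28 + 7/(-3 + z) (Z(z) = -28 + 7/(z - 3) = -28 + 7/(-3 + z))
U = 16
q(V) = 18 + 4*V (q(V) = 18 + 2*(V + V) = 18 + 2*(2*V) = 18 + 4*V)
a(E) = 15*E (a(E) = E*(-1 + 16) = E*15 = 15*E)
(164 + 178)*a(q(Z(0))) = (164 + 178)*(15*(18 + 4*(7*(13 - 4*0)/(-3 + 0)))) = 342*(15*(18 + 4*(7*(13 + 0)/(-3)))) = 342*(15*(18 + 4*(7*(-⅓)*13))) = 342*(15*(18 + 4*(-91/3))) = 342*(15*(18 - 364/3)) = 342*(15*(-310/3)) = 342*(-1550) = -530100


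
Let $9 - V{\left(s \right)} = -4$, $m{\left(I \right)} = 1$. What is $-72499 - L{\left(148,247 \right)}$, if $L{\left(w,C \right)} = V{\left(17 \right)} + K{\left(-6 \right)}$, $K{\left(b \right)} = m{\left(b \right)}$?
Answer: $-72513$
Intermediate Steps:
$V{\left(s \right)} = 13$ ($V{\left(s \right)} = 9 - -4 = 9 + 4 = 13$)
$K{\left(b \right)} = 1$
$L{\left(w,C \right)} = 14$ ($L{\left(w,C \right)} = 13 + 1 = 14$)
$-72499 - L{\left(148,247 \right)} = -72499 - 14 = -72513$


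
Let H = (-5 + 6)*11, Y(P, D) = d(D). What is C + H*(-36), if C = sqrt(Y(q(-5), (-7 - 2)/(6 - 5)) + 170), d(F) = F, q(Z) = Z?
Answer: -396 + sqrt(161) ≈ -383.31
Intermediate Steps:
Y(P, D) = D
C = sqrt(161) (C = sqrt((-7 - 2)/(6 - 5) + 170) = sqrt(-9/1 + 170) = sqrt(-9*1 + 170) = sqrt(-9 + 170) = sqrt(161) ≈ 12.689)
H = 11 (H = 1*11 = 11)
C + H*(-36) = sqrt(161) + 11*(-36) = sqrt(161) - 396 = -396 + sqrt(161)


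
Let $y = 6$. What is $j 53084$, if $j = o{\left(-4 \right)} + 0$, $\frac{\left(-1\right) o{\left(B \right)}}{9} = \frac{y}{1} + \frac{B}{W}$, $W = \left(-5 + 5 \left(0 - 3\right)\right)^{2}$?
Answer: $- \frac{71543961}{25} \approx -2.8618 \cdot 10^{6}$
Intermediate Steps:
$W = 400$ ($W = \left(-5 + 5 \left(-3\right)\right)^{2} = \left(-5 - 15\right)^{2} = \left(-20\right)^{2} = 400$)
$o{\left(B \right)} = -54 - \frac{9 B}{400}$ ($o{\left(B \right)} = - 9 \left(\frac{6}{1} + \frac{B}{400}\right) = - 9 \left(6 \cdot 1 + B \frac{1}{400}\right) = - 9 \left(6 + \frac{B}{400}\right) = -54 - \frac{9 B}{400}$)
$j = - \frac{5391}{100}$ ($j = \left(-54 - - \frac{9}{100}\right) + 0 = \left(-54 + \frac{9}{100}\right) + 0 = - \frac{5391}{100} + 0 = - \frac{5391}{100} \approx -53.91$)
$j 53084 = \left(- \frac{5391}{100}\right) 53084 = - \frac{71543961}{25}$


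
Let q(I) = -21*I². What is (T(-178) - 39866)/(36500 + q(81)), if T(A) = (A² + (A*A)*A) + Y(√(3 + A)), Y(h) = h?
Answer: 5647934/101281 - 5*I*√7/101281 ≈ 55.765 - 0.00013061*I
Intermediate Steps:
T(A) = A² + A³ + √(3 + A) (T(A) = (A² + (A*A)*A) + √(3 + A) = (A² + A²*A) + √(3 + A) = (A² + A³) + √(3 + A) = A² + A³ + √(3 + A))
(T(-178) - 39866)/(36500 + q(81)) = (((-178)² + (-178)³ + √(3 - 178)) - 39866)/(36500 - 21*81²) = ((31684 - 5639752 + √(-175)) - 39866)/(36500 - 21*6561) = ((31684 - 5639752 + 5*I*√7) - 39866)/(36500 - 137781) = ((-5608068 + 5*I*√7) - 39866)/(-101281) = (-5647934 + 5*I*√7)*(-1/101281) = 5647934/101281 - 5*I*√7/101281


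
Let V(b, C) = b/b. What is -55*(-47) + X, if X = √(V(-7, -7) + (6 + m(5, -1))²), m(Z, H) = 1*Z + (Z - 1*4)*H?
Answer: 2585 + √101 ≈ 2595.1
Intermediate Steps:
m(Z, H) = Z + H*(-4 + Z) (m(Z, H) = Z + (Z - 4)*H = Z + (-4 + Z)*H = Z + H*(-4 + Z))
V(b, C) = 1
X = √101 (X = √(1 + (6 + (5 - 4*(-1) - 1*5))²) = √(1 + (6 + (5 + 4 - 5))²) = √(1 + (6 + 4)²) = √(1 + 10²) = √(1 + 100) = √101 ≈ 10.050)
-55*(-47) + X = -55*(-47) + √101 = 2585 + √101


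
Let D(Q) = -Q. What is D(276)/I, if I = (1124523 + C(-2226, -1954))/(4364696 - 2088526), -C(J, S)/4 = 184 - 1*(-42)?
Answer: -27314040/48853 ≈ -559.11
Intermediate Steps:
C(J, S) = -904 (C(J, S) = -4*(184 - 1*(-42)) = -4*(184 + 42) = -4*226 = -904)
I = 1123619/2276170 (I = (1124523 - 904)/(4364696 - 2088526) = 1123619/2276170 ≈ 0.49364)
D(276)/I = (-1*276)/(1123619/2276170) = -276*2276170/1123619 = -27314040/48853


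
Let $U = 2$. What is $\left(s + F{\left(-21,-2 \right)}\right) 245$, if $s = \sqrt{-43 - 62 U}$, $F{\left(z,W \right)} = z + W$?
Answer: $-5635 + 245 i \sqrt{167} \approx -5635.0 + 3166.1 i$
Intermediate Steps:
$F{\left(z,W \right)} = W + z$
$s = i \sqrt{167}$ ($s = \sqrt{-43 - 124} = \sqrt{-167} = i \sqrt{167} \approx 12.923 i$)
$\left(s + F{\left(-21,-2 \right)}\right) 245 = \left(i \sqrt{167} - 23\right) 245 = \left(-23 + i \sqrt{167}\right) 245 = -5635 + 245 i \sqrt{167}$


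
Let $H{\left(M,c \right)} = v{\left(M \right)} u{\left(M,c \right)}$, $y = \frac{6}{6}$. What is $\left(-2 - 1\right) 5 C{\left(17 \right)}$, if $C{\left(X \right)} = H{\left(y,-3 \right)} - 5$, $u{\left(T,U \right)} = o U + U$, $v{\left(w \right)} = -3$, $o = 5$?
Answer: $-735$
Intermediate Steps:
$u{\left(T,U \right)} = 6 U$ ($u{\left(T,U \right)} = 5 U + U = 6 U$)
$y = 1$ ($y = 6 \cdot \frac{1}{6} = 1$)
$H{\left(M,c \right)} = - 18 c$ ($H{\left(M,c \right)} = - 3 \cdot 6 c = - 18 c$)
$C{\left(X \right)} = 49$ ($C{\left(X \right)} = \left(-18\right) \left(-3\right) - 5 = 54 - 5 = 49$)
$\left(-2 - 1\right) 5 C{\left(17 \right)} = \left(-2 - 1\right) 5 \cdot 49 = \left(-3\right) 5 \cdot 49 = \left(-15\right) 49 = -735$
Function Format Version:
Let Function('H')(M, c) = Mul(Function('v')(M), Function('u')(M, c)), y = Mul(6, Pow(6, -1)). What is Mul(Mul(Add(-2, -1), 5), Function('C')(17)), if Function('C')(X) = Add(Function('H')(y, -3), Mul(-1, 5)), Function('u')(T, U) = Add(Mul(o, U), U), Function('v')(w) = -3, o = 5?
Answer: -735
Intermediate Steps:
Function('u')(T, U) = Mul(6, U) (Function('u')(T, U) = Add(Mul(5, U), U) = Mul(6, U))
y = 1 (y = Mul(6, Rational(1, 6)) = 1)
Function('H')(M, c) = Mul(-18, c) (Function('H')(M, c) = Mul(-3, Mul(6, c)) = Mul(-18, c))
Function('C')(X) = 49 (Function('C')(X) = Add(Mul(-18, -3), Mul(-1, 5)) = Add(54, -5) = 49)
Mul(Mul(Add(-2, -1), 5), Function('C')(17)) = Mul(Mul(Add(-2, -1), 5), 49) = Mul(Mul(-3, 5), 49) = Mul(-15, 49) = -735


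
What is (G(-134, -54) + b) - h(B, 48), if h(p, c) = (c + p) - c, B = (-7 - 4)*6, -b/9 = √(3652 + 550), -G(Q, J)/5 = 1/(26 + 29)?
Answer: 725/11 - 9*√4202 ≈ -517.50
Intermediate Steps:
G(Q, J) = -1/11 (G(Q, J) = -5/(26 + 29) = -5/55 = -5*1/55 = -1/11)
b = -9*√4202 (b = -9*√(3652 + 550) = -9*√4202 ≈ -583.41)
B = -66 (B = -11*6 = -66)
h(p, c) = p
(G(-134, -54) + b) - h(B, 48) = (-1/11 - 9*√4202) - 1*(-66) = (-1/11 - 9*√4202) + 66 = 725/11 - 9*√4202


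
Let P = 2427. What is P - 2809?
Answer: -382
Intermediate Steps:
P - 2809 = 2427 - 2809 = -382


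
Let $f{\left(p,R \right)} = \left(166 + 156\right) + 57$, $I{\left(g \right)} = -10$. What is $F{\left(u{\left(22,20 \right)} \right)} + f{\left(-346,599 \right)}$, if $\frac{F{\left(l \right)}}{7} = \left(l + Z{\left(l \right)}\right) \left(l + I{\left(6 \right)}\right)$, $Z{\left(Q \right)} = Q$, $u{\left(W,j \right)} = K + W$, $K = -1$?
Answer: $3613$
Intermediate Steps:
$u{\left(W,j \right)} = -1 + W$
$f{\left(p,R \right)} = 379$ ($f{\left(p,R \right)} = 322 + 57 = 379$)
$F{\left(l \right)} = 14 l \left(-10 + l\right)$ ($F{\left(l \right)} = 7 \left(l + l\right) \left(l - 10\right) = 7 \cdot 2 l \left(-10 + l\right) = 14 l \left(-10 + l\right)$)
$F{\left(u{\left(22,20 \right)} \right)} + f{\left(-346,599 \right)} = 14 \left(-1 + 22\right) \left(-10 + \left(-1 + 22\right)\right) + 379 = 14 \cdot 21 \left(-10 + 21\right) + 379 = 14 \cdot 21 \cdot 11 + 379 = 3234 + 379 = 3613$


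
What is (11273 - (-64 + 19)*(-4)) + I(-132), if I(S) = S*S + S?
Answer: 28385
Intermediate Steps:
I(S) = S + S**2 (I(S) = S**2 + S = S + S**2)
(11273 - (-64 + 19)*(-4)) + I(-132) = (11273 - (-64 + 19)*(-4)) - 132*(1 - 132) = (11273 - (-45)*(-4)) - 132*(-131) = (11273 - 1*180) + 17292 = (11273 - 180) + 17292 = 11093 + 17292 = 28385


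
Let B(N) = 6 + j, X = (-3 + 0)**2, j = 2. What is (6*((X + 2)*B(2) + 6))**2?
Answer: 318096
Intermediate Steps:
X = 9 (X = (-3)**2 = 9)
B(N) = 8 (B(N) = 6 + 2 = 8)
(6*((X + 2)*B(2) + 6))**2 = (6*((9 + 2)*8 + 6))**2 = (6*(11*8 + 6))**2 = (6*(88 + 6))**2 = (6*94)**2 = 564**2 = 318096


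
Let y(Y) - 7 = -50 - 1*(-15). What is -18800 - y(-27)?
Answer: -18772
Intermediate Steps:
y(Y) = -28 (y(Y) = 7 + (-50 - 1*(-15)) = 7 + (-50 + 15) = 7 - 35 = -28)
-18800 - y(-27) = -18800 - 1*(-28) = -18800 + 28 = -18772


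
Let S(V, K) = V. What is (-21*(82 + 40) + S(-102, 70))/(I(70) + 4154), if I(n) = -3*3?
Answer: -2664/4145 ≈ -0.64270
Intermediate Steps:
I(n) = -9
(-21*(82 + 40) + S(-102, 70))/(I(70) + 4154) = (-21*(82 + 40) - 102)/(-9 + 4154) = (-21*122 - 102)/4145 = (-2562 - 102)*(1/4145) = -2664*1/4145 = -2664/4145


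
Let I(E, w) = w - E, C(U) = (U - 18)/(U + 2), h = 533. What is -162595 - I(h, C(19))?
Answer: -3403303/21 ≈ -1.6206e+5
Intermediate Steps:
C(U) = (-18 + U)/(2 + U)
-162595 - I(h, C(19)) = -162595 - ((-18 + 19)/(2 + 19) - 1*533) = -162595 - (1/21 - 533) = -162595 - 1*(-11192/21) = -162595 + 11192/21 = -3403303/21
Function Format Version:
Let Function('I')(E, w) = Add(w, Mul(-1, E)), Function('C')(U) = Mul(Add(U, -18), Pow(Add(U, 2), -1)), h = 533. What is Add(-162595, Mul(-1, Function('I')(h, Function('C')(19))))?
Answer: Rational(-3403303, 21) ≈ -1.6206e+5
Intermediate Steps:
Function('C')(U) = Mul(Pow(Add(2, U), -1), Add(-18, U)) (Function('C')(U) = Mul(Add(-18, U), Pow(Add(2, U), -1)) = Mul(Pow(Add(2, U), -1), Add(-18, U)))
Add(-162595, Mul(-1, Function('I')(h, Function('C')(19)))) = Add(-162595, Mul(-1, Add(Mul(Pow(Add(2, 19), -1), Add(-18, 19)), Mul(-1, 533)))) = Add(-162595, Mul(-1, Add(Mul(Pow(21, -1), 1), -533))) = Add(-162595, Mul(-1, Add(Mul(Rational(1, 21), 1), -533))) = Add(-162595, Mul(-1, Add(Rational(1, 21), -533))) = Add(-162595, Mul(-1, Rational(-11192, 21))) = Add(-162595, Rational(11192, 21)) = Rational(-3403303, 21)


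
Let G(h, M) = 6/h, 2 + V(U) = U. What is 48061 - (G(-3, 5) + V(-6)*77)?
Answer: 48679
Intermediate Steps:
V(U) = -2 + U
48061 - (G(-3, 5) + V(-6)*77) = 48061 - (6/(-3) + (-2 - 6)*77) = 48061 - (6*(-1/3) - 8*77) = 48061 - (-2 - 616) = 48061 - 1*(-618) = 48061 + 618 = 48679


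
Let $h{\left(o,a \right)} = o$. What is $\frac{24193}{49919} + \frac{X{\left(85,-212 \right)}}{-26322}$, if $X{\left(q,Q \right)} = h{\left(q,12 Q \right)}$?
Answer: $\frac{632565031}{1313967918} \approx 0.48142$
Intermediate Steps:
$X{\left(q,Q \right)} = q$
$\frac{24193}{49919} + \frac{X{\left(85,-212 \right)}}{-26322} = \frac{24193}{49919} + \frac{85}{-26322} = 24193 \cdot \frac{1}{49919} + 85 \left(- \frac{1}{26322}\right) = \frac{24193}{49919} - \frac{85}{26322} = \frac{632565031}{1313967918}$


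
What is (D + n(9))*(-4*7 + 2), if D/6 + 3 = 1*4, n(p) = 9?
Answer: -390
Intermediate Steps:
D = 6 (D = -18 + 6*(1*4) = -18 + 6*4 = -18 + 24 = 6)
(D + n(9))*(-4*7 + 2) = (6 + 9)*(-4*7 + 2) = 15*(-28 + 2) = 15*(-26) = -390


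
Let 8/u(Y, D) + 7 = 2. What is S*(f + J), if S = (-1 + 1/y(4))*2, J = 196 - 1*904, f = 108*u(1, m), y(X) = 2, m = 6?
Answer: 4404/5 ≈ 880.80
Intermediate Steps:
u(Y, D) = -8/5 (u(Y, D) = 8/(-7 + 2) = 8/(-5) = 8*(-⅕) = -8/5)
f = -864/5 (f = 108*(-8/5) = -864/5 ≈ -172.80)
J = -708 (J = 196 - 904 = -708)
S = -1 (S = (-1 + 1/2)*2 = (-1 + ½)*2 = -½*2 = -1)
S*(f + J) = -(-864/5 - 708) = -1*(-4404/5) = 4404/5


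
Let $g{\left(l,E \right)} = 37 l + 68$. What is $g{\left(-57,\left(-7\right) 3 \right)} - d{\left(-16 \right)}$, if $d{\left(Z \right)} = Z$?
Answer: $-2025$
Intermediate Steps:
$g{\left(l,E \right)} = 68 + 37 l$
$g{\left(-57,\left(-7\right) 3 \right)} - d{\left(-16 \right)} = \left(68 + 37 \left(-57\right)\right) - -16 = \left(68 - 2109\right) + 16 = -2041 + 16 = -2025$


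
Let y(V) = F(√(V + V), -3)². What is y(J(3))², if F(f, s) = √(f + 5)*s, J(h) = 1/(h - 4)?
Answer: 1863 + 810*I*√2 ≈ 1863.0 + 1145.5*I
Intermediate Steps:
J(h) = 1/(-4 + h)
F(f, s) = s*√(5 + f) (F(f, s) = √(5 + f)*s = s*√(5 + f))
y(V) = 45 + 9*√2*√V (y(V) = (-3*√(5 + √(V + V)))² = (-3*√(5 + √(2*V)))² = (-3*√(5 + √2*√V))² = 45 + 9*√2*√V)
y(J(3))² = (45 + 9*√2*√(1/(-4 + 3)))² = (45 + 9*√2*√(1/(-1)))² = (45 + 9*√2*√(-1))² = (45 + 9*√2*I)² = (45 + 9*I*√2)²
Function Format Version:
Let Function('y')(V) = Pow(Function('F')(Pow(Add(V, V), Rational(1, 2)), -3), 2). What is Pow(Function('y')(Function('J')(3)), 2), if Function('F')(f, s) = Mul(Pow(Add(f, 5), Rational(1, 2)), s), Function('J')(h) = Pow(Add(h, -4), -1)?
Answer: Add(1863, Mul(810, I, Pow(2, Rational(1, 2)))) ≈ Add(1863.0, Mul(1145.5, I))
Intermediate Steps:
Function('J')(h) = Pow(Add(-4, h), -1)
Function('F')(f, s) = Mul(s, Pow(Add(5, f), Rational(1, 2))) (Function('F')(f, s) = Mul(Pow(Add(5, f), Rational(1, 2)), s) = Mul(s, Pow(Add(5, f), Rational(1, 2))))
Function('y')(V) = Add(45, Mul(9, Pow(2, Rational(1, 2)), Pow(V, Rational(1, 2)))) (Function('y')(V) = Pow(Mul(-3, Pow(Add(5, Pow(Add(V, V), Rational(1, 2))), Rational(1, 2))), 2) = Pow(Mul(-3, Pow(Add(5, Pow(Mul(2, V), Rational(1, 2))), Rational(1, 2))), 2) = Pow(Mul(-3, Pow(Add(5, Mul(Pow(2, Rational(1, 2)), Pow(V, Rational(1, 2)))), Rational(1, 2))), 2) = Add(45, Mul(9, Pow(2, Rational(1, 2)), Pow(V, Rational(1, 2)))))
Pow(Function('y')(Function('J')(3)), 2) = Pow(Add(45, Mul(9, Pow(2, Rational(1, 2)), Pow(Pow(Add(-4, 3), -1), Rational(1, 2)))), 2) = Pow(Add(45, Mul(9, Pow(2, Rational(1, 2)), Pow(Pow(-1, -1), Rational(1, 2)))), 2) = Pow(Add(45, Mul(9, Pow(2, Rational(1, 2)), Pow(-1, Rational(1, 2)))), 2) = Pow(Add(45, Mul(9, Pow(2, Rational(1, 2)), I)), 2) = Pow(Add(45, Mul(9, I, Pow(2, Rational(1, 2)))), 2)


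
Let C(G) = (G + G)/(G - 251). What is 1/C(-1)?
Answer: 126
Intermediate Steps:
C(G) = 2*G/(-251 + G) (C(G) = (2*G)/(-251 + G) = 2*G/(-251 + G))
1/C(-1) = 1/(2*(-1)/(-251 - 1)) = 1/(2*(-1)/(-252)) = 1/(2*(-1)*(-1/252)) = 1/(1/126) = 126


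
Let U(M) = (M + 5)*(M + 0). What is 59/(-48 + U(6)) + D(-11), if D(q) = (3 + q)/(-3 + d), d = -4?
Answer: 557/126 ≈ 4.4206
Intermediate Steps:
D(q) = -3/7 - q/7 (D(q) = (3 + q)/(-3 - 4) = (3 + q)/(-7) = (3 + q)*(-⅐) = -3/7 - q/7)
U(M) = M*(5 + M) (U(M) = (5 + M)*M = M*(5 + M))
59/(-48 + U(6)) + D(-11) = 59/(-48 + 6*(5 + 6)) + (-3/7 - ⅐*(-11)) = 59/(-48 + 6*11) + (-3/7 + 11/7) = 59/(-48 + 66) + 8/7 = 59/18 + 8/7 = 557/126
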